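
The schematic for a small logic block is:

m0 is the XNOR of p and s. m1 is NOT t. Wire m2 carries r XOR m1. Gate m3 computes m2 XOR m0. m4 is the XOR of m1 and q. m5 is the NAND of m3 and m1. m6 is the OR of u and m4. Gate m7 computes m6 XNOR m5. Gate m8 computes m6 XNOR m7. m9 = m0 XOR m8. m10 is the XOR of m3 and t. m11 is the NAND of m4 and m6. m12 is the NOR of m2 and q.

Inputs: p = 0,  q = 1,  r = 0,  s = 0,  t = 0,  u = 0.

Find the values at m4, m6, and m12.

m1 = NOT t = NOT 0 = 1
m2 = r XOR m1 = 0 XOR 1 = 1
m4 = m1 XOR q = 1 XOR 1 = 0
m6 = u OR m4 = 0 OR 0 = 0
m12 = m2 NOR q = 1 NOR 1 = 0

m4 = 0  m6 = 0  m12 = 0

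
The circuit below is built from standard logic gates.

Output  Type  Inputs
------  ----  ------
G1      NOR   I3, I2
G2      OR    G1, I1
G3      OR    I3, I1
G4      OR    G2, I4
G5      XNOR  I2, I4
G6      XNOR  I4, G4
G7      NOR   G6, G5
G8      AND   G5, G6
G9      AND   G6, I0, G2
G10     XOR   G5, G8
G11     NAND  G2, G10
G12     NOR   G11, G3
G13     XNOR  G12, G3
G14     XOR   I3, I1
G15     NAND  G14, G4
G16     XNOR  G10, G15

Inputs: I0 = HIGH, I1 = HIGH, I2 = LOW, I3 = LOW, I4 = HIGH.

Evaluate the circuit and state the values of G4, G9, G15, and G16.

G1 = I3 NOR I2 = LOW NOR LOW = HIGH
G2 = G1 OR I1 = HIGH OR HIGH = HIGH
G4 = G2 OR I4 = HIGH OR HIGH = HIGH
G5 = I2 XNOR I4 = LOW XNOR HIGH = LOW
G6 = I4 XNOR G4 = HIGH XNOR HIGH = HIGH
G8 = G5 AND G6 = LOW AND HIGH = LOW
G9 = G6 AND I0 AND G2 = HIGH AND HIGH AND HIGH = HIGH
G10 = G5 XOR G8 = LOW XOR LOW = LOW
G14 = I3 XOR I1 = LOW XOR HIGH = HIGH
G15 = G14 NAND G4 = HIGH NAND HIGH = LOW
G16 = G10 XNOR G15 = LOW XNOR LOW = HIGH

G4 = HIGH, G9 = HIGH, G15 = LOW, G16 = HIGH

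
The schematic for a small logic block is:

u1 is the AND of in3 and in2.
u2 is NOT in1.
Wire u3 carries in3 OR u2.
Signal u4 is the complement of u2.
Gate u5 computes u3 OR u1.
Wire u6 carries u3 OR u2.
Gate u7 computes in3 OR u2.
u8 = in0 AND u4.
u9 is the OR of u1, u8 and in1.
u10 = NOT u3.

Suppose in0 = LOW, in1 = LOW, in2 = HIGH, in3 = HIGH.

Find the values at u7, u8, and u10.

u2 = NOT in1 = NOT LOW = HIGH
u3 = in3 OR u2 = HIGH OR HIGH = HIGH
u4 = NOT u2 = NOT HIGH = LOW
u7 = in3 OR u2 = HIGH OR HIGH = HIGH
u8 = in0 AND u4 = LOW AND LOW = LOW
u10 = NOT u3 = NOT HIGH = LOW

u7 = HIGH  u8 = LOW  u10 = LOW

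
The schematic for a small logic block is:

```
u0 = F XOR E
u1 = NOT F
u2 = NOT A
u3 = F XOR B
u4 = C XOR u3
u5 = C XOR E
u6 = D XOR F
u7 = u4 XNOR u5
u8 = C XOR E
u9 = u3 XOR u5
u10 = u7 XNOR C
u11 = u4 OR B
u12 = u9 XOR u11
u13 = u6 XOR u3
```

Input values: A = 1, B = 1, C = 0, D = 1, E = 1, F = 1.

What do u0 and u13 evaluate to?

u0 = F XOR E = 1 XOR 1 = 0
u3 = F XOR B = 1 XOR 1 = 0
u6 = D XOR F = 1 XOR 1 = 0
u13 = u6 XOR u3 = 0 XOR 0 = 0

u0 = 0, u13 = 0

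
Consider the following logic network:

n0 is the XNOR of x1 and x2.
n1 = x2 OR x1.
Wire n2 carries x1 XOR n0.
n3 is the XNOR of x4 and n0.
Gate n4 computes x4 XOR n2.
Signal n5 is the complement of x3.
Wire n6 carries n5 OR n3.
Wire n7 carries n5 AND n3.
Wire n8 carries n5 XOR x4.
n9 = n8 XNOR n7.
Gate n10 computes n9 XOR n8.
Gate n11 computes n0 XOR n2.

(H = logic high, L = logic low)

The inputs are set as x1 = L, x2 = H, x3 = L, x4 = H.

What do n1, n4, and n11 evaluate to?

n1 = H  n4 = H  n11 = L

n0 = x1 XNOR x2 = L XNOR H = L
n1 = x2 OR x1 = H OR L = H
n2 = x1 XOR n0 = L XOR L = L
n4 = x4 XOR n2 = H XOR L = H
n11 = n0 XOR n2 = L XOR L = L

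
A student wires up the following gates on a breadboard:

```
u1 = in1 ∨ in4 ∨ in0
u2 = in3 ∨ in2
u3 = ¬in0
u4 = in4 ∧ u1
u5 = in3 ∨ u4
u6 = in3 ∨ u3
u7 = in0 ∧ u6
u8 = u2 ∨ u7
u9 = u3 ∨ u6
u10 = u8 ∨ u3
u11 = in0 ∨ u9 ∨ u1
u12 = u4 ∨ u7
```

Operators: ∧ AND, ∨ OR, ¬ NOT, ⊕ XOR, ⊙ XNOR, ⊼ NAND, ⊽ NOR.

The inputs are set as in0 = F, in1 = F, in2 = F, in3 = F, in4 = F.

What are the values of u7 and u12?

u1 = in1 OR in4 OR in0 = F OR F OR F = F
u3 = NOT in0 = NOT F = T
u4 = in4 AND u1 = F AND F = F
u6 = in3 OR u3 = F OR T = T
u7 = in0 AND u6 = F AND T = F
u12 = u4 OR u7 = F OR F = F

u7 = F, u12 = F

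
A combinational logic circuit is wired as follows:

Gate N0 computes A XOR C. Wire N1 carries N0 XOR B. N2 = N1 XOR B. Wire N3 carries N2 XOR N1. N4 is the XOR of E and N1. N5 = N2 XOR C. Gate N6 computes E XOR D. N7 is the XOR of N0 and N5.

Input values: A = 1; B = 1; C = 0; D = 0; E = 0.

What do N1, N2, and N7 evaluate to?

N1 = 0  N2 = 1  N7 = 0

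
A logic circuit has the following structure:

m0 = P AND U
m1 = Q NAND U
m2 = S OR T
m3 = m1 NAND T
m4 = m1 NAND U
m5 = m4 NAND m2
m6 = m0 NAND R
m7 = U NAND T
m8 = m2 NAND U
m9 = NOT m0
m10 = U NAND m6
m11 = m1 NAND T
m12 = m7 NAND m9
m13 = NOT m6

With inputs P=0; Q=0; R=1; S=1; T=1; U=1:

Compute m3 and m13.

m3 = 0; m13 = 0

m0 = P AND U = 0 AND 1 = 0
m1 = Q NAND U = 0 NAND 1 = 1
m3 = m1 NAND T = 1 NAND 1 = 0
m6 = m0 NAND R = 0 NAND 1 = 1
m13 = NOT m6 = NOT 1 = 0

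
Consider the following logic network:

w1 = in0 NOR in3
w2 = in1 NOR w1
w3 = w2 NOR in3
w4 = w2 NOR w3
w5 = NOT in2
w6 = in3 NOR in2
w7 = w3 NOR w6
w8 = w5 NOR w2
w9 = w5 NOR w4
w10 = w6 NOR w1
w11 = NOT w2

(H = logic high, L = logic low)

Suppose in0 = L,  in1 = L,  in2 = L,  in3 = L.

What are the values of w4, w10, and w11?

w4 = L, w10 = L, w11 = H

w1 = in0 NOR in3 = L NOR L = H
w2 = in1 NOR w1 = L NOR H = L
w3 = w2 NOR in3 = L NOR L = H
w4 = w2 NOR w3 = L NOR H = L
w6 = in3 NOR in2 = L NOR L = H
w10 = w6 NOR w1 = H NOR H = L
w11 = NOT w2 = NOT L = H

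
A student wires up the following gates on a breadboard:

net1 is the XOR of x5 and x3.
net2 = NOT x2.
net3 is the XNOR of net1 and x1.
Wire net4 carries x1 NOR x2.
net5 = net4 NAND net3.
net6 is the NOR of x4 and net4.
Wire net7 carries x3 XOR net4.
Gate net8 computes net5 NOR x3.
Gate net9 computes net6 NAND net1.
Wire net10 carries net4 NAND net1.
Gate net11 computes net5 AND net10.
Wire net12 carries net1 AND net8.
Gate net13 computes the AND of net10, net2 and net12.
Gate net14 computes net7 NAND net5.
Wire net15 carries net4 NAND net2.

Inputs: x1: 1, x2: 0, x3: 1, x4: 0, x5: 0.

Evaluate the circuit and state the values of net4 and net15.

net4 = 0  net15 = 1

net2 = NOT x2 = NOT 0 = 1
net4 = x1 NOR x2 = 1 NOR 0 = 0
net15 = net4 NAND net2 = 0 NAND 1 = 1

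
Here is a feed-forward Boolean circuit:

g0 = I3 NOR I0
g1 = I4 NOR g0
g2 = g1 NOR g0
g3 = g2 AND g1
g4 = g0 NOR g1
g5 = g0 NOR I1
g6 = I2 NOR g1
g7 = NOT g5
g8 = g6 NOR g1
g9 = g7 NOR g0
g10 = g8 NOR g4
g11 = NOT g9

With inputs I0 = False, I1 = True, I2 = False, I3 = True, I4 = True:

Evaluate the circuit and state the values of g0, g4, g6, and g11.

g0 = False, g4 = True, g6 = True, g11 = True

g0 = I3 NOR I0 = True NOR False = False
g1 = I4 NOR g0 = True NOR False = False
g4 = g0 NOR g1 = False NOR False = True
g5 = g0 NOR I1 = False NOR True = False
g6 = I2 NOR g1 = False NOR False = True
g7 = NOT g5 = NOT False = True
g9 = g7 NOR g0 = True NOR False = False
g11 = NOT g9 = NOT False = True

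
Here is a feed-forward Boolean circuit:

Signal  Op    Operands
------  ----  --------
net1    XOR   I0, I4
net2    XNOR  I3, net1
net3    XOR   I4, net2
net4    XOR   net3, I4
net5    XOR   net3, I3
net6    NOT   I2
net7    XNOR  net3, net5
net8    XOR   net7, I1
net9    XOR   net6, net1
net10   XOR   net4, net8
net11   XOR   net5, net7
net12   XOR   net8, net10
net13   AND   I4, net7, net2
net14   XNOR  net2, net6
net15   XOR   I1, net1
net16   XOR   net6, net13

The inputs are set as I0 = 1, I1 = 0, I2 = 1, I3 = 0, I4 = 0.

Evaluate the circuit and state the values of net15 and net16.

net15 = 1; net16 = 0

net1 = I0 XOR I4 = 1 XOR 0 = 1
net2 = I3 XNOR net1 = 0 XNOR 1 = 0
net3 = I4 XOR net2 = 0 XOR 0 = 0
net5 = net3 XOR I3 = 0 XOR 0 = 0
net6 = NOT I2 = NOT 1 = 0
net7 = net3 XNOR net5 = 0 XNOR 0 = 1
net13 = I4 AND net7 AND net2 = 0 AND 1 AND 0 = 0
net15 = I1 XOR net1 = 0 XOR 1 = 1
net16 = net6 XOR net13 = 0 XOR 0 = 0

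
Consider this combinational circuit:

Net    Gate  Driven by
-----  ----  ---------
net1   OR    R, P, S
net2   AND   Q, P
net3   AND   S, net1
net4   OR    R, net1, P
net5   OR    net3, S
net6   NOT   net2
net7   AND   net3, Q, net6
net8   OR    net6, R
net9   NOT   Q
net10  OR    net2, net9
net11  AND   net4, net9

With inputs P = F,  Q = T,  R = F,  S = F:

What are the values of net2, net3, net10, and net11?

net1 = R OR P OR S = F OR F OR F = F
net2 = Q AND P = T AND F = F
net3 = S AND net1 = F AND F = F
net4 = R OR net1 OR P = F OR F OR F = F
net9 = NOT Q = NOT T = F
net10 = net2 OR net9 = F OR F = F
net11 = net4 AND net9 = F AND F = F

net2 = F  net3 = F  net10 = F  net11 = F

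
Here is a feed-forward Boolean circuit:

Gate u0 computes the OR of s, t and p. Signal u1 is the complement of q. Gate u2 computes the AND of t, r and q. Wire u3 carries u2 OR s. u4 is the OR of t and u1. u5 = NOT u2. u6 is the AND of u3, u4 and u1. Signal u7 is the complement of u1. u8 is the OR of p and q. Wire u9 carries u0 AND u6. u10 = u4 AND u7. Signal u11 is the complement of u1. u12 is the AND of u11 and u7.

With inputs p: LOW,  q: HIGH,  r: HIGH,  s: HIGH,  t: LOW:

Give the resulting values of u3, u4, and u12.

u1 = NOT q = NOT HIGH = LOW
u2 = t AND r AND q = LOW AND HIGH AND HIGH = LOW
u3 = u2 OR s = LOW OR HIGH = HIGH
u4 = t OR u1 = LOW OR LOW = LOW
u7 = NOT u1 = NOT LOW = HIGH
u11 = NOT u1 = NOT LOW = HIGH
u12 = u11 AND u7 = HIGH AND HIGH = HIGH

u3 = HIGH, u4 = LOW, u12 = HIGH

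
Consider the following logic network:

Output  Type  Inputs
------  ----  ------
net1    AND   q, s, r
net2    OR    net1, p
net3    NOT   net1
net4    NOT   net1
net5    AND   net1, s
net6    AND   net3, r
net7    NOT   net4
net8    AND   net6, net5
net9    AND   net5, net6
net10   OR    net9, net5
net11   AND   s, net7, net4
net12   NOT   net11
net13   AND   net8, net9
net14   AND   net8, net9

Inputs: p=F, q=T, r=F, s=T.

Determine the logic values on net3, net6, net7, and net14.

net1 = q AND s AND r = T AND T AND F = F
net3 = NOT net1 = NOT F = T
net4 = NOT net1 = NOT F = T
net5 = net1 AND s = F AND T = F
net6 = net3 AND r = T AND F = F
net7 = NOT net4 = NOT T = F
net8 = net6 AND net5 = F AND F = F
net9 = net5 AND net6 = F AND F = F
net14 = net8 AND net9 = F AND F = F

net3 = T  net6 = F  net7 = F  net14 = F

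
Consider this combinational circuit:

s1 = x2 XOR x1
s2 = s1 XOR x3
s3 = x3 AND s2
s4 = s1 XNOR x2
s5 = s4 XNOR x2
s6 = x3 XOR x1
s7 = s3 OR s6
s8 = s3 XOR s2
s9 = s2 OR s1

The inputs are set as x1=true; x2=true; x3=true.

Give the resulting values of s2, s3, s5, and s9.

s2 = true, s3 = true, s5 = false, s9 = true

s1 = x2 XOR x1 = true XOR true = false
s2 = s1 XOR x3 = false XOR true = true
s3 = x3 AND s2 = true AND true = true
s4 = s1 XNOR x2 = false XNOR true = false
s5 = s4 XNOR x2 = false XNOR true = false
s9 = s2 OR s1 = true OR false = true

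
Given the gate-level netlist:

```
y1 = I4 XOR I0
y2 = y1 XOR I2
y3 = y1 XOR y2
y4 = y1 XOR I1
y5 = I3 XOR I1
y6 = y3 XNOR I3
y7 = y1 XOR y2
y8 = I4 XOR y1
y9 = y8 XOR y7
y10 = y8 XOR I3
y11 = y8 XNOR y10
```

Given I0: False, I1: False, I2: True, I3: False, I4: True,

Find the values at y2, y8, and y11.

y2 = False; y8 = False; y11 = True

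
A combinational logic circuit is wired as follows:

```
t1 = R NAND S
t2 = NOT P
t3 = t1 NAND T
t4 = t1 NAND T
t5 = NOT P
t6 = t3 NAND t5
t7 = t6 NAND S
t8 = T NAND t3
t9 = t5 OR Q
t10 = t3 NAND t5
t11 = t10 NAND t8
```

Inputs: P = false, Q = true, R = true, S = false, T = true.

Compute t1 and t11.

t1 = true  t11 = false

t1 = R NAND S = true NAND false = true
t3 = t1 NAND T = true NAND true = false
t5 = NOT P = NOT false = true
t8 = T NAND t3 = true NAND false = true
t10 = t3 NAND t5 = false NAND true = true
t11 = t10 NAND t8 = true NAND true = false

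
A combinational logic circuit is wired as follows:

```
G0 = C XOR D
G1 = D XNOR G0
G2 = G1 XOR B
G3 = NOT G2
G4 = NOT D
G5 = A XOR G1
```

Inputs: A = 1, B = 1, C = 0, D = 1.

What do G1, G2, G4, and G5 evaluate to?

G0 = C XOR D = 0 XOR 1 = 1
G1 = D XNOR G0 = 1 XNOR 1 = 1
G2 = G1 XOR B = 1 XOR 1 = 0
G4 = NOT D = NOT 1 = 0
G5 = A XOR G1 = 1 XOR 1 = 0

G1 = 1, G2 = 0, G4 = 0, G5 = 0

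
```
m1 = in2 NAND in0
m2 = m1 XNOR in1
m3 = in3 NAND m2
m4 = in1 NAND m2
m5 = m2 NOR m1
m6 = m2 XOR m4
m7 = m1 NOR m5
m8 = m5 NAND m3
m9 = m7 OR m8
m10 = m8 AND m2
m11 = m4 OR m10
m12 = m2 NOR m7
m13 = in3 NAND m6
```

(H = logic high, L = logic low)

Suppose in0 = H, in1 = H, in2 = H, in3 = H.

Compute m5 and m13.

m1 = in2 NAND in0 = H NAND H = L
m2 = m1 XNOR in1 = L XNOR H = L
m4 = in1 NAND m2 = H NAND L = H
m5 = m2 NOR m1 = L NOR L = H
m6 = m2 XOR m4 = L XOR H = H
m13 = in3 NAND m6 = H NAND H = L

m5 = H, m13 = L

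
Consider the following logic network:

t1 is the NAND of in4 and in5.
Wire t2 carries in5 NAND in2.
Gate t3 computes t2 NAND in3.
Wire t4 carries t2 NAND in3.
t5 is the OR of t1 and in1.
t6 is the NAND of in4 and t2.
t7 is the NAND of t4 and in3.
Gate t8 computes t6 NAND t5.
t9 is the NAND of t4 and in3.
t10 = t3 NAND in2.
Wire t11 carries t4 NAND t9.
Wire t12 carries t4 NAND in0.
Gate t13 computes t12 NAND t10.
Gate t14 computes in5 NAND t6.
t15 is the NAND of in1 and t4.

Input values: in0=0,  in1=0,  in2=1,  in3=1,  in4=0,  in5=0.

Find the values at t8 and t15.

t8 = 0, t15 = 1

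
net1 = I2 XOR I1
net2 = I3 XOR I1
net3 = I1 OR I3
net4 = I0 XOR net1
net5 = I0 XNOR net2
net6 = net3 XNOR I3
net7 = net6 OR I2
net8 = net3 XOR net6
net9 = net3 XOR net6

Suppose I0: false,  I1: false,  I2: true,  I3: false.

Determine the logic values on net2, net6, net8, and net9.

net2 = I3 XOR I1 = false XOR false = false
net3 = I1 OR I3 = false OR false = false
net6 = net3 XNOR I3 = false XNOR false = true
net8 = net3 XOR net6 = false XOR true = true
net9 = net3 XOR net6 = false XOR true = true

net2 = false, net6 = true, net8 = true, net9 = true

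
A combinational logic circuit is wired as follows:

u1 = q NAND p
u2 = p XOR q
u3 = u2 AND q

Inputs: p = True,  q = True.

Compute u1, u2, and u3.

u1 = False; u2 = False; u3 = False

u1 = q NAND p = True NAND True = False
u2 = p XOR q = True XOR True = False
u3 = u2 AND q = False AND True = False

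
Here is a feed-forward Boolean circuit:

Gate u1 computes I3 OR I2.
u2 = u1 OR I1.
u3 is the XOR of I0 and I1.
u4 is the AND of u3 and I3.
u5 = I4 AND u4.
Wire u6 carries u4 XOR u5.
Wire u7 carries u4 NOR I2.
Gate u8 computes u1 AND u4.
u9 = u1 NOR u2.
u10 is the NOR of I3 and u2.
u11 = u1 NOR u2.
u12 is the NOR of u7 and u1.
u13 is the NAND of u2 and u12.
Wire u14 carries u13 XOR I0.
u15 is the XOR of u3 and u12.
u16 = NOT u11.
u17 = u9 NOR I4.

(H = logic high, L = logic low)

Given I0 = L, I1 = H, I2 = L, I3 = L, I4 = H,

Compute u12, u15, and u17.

u12 = L, u15 = H, u17 = L

u1 = I3 OR I2 = L OR L = L
u2 = u1 OR I1 = L OR H = H
u3 = I0 XOR I1 = L XOR H = H
u4 = u3 AND I3 = H AND L = L
u7 = u4 NOR I2 = L NOR L = H
u9 = u1 NOR u2 = L NOR H = L
u12 = u7 NOR u1 = H NOR L = L
u15 = u3 XOR u12 = H XOR L = H
u17 = u9 NOR I4 = L NOR H = L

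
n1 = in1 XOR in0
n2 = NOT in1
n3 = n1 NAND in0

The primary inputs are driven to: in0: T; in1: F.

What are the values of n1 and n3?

n1 = T; n3 = F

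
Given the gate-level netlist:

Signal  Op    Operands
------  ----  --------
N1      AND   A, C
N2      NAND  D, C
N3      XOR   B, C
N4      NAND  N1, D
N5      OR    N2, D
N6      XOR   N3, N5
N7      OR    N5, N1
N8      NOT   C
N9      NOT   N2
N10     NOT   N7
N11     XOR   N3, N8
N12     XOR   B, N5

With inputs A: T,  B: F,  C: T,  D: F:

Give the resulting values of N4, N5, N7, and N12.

N1 = A AND C = T AND T = T
N2 = D NAND C = F NAND T = T
N4 = N1 NAND D = T NAND F = T
N5 = N2 OR D = T OR F = T
N7 = N5 OR N1 = T OR T = T
N12 = B XOR N5 = F XOR T = T

N4 = T, N5 = T, N7 = T, N12 = T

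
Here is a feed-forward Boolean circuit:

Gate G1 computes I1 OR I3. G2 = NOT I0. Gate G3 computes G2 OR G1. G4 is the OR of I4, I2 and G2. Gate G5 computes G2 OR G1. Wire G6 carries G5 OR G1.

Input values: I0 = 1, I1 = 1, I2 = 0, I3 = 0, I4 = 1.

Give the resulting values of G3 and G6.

G3 = 1, G6 = 1

G1 = I1 OR I3 = 1 OR 0 = 1
G2 = NOT I0 = NOT 1 = 0
G3 = G2 OR G1 = 0 OR 1 = 1
G5 = G2 OR G1 = 0 OR 1 = 1
G6 = G5 OR G1 = 1 OR 1 = 1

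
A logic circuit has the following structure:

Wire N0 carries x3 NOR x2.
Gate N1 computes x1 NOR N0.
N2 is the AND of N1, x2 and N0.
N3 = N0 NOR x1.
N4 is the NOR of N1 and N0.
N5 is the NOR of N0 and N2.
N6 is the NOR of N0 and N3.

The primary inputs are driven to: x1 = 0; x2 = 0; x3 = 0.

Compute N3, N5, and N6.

N0 = x3 NOR x2 = 0 NOR 0 = 1
N1 = x1 NOR N0 = 0 NOR 1 = 0
N2 = N1 AND x2 AND N0 = 0 AND 0 AND 1 = 0
N3 = N0 NOR x1 = 1 NOR 0 = 0
N5 = N0 NOR N2 = 1 NOR 0 = 0
N6 = N0 NOR N3 = 1 NOR 0 = 0

N3 = 0  N5 = 0  N6 = 0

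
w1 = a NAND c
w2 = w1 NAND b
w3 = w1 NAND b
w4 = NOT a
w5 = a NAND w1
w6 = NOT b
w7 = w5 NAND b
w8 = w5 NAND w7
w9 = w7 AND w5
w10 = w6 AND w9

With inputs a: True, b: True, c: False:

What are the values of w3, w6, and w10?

w1 = a NAND c = True NAND False = True
w3 = w1 NAND b = True NAND True = False
w5 = a NAND w1 = True NAND True = False
w6 = NOT b = NOT True = False
w7 = w5 NAND b = False NAND True = True
w9 = w7 AND w5 = True AND False = False
w10 = w6 AND w9 = False AND False = False

w3 = False, w6 = False, w10 = False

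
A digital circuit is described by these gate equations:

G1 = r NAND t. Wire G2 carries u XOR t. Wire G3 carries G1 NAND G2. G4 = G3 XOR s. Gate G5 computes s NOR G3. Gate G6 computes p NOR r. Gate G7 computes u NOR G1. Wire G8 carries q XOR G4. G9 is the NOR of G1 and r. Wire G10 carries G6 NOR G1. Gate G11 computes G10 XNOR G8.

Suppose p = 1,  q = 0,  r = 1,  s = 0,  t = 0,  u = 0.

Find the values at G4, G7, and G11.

G4 = 1, G7 = 0, G11 = 0

G1 = r NAND t = 1 NAND 0 = 1
G2 = u XOR t = 0 XOR 0 = 0
G3 = G1 NAND G2 = 1 NAND 0 = 1
G4 = G3 XOR s = 1 XOR 0 = 1
G6 = p NOR r = 1 NOR 1 = 0
G7 = u NOR G1 = 0 NOR 1 = 0
G8 = q XOR G4 = 0 XOR 1 = 1
G10 = G6 NOR G1 = 0 NOR 1 = 0
G11 = G10 XNOR G8 = 0 XNOR 1 = 0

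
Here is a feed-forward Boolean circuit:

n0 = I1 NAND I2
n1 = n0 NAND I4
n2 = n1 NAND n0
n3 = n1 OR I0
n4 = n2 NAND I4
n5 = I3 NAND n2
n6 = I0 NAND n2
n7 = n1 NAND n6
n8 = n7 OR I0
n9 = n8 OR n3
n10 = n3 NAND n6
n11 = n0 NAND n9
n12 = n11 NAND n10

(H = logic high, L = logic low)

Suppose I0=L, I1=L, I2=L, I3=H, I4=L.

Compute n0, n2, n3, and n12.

n0 = H; n2 = L; n3 = H; n12 = H

n0 = I1 NAND I2 = L NAND L = H
n1 = n0 NAND I4 = H NAND L = H
n2 = n1 NAND n0 = H NAND H = L
n3 = n1 OR I0 = H OR L = H
n6 = I0 NAND n2 = L NAND L = H
n7 = n1 NAND n6 = H NAND H = L
n8 = n7 OR I0 = L OR L = L
n9 = n8 OR n3 = L OR H = H
n10 = n3 NAND n6 = H NAND H = L
n11 = n0 NAND n9 = H NAND H = L
n12 = n11 NAND n10 = L NAND L = H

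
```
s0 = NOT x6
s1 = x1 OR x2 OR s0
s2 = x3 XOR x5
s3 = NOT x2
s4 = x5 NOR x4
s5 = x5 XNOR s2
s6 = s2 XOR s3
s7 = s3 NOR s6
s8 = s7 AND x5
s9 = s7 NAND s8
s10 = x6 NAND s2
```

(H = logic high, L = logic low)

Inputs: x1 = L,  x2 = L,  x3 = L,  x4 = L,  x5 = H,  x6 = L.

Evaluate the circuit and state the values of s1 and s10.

s1 = H, s10 = H

s0 = NOT x6 = NOT L = H
s1 = x1 OR x2 OR s0 = L OR L OR H = H
s2 = x3 XOR x5 = L XOR H = H
s10 = x6 NAND s2 = L NAND H = H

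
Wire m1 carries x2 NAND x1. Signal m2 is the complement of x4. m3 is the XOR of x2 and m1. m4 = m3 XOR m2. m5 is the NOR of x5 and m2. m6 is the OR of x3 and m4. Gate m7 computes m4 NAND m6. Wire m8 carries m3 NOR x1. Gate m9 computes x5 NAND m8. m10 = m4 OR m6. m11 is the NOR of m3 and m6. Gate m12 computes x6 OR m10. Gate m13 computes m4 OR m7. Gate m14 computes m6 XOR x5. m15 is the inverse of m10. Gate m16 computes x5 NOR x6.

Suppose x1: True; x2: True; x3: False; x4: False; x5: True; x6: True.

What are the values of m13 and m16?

m1 = x2 NAND x1 = True NAND True = False
m2 = NOT x4 = NOT False = True
m3 = x2 XOR m1 = True XOR False = True
m4 = m3 XOR m2 = True XOR True = False
m6 = x3 OR m4 = False OR False = False
m7 = m4 NAND m6 = False NAND False = True
m13 = m4 OR m7 = False OR True = True
m16 = x5 NOR x6 = True NOR True = False

m13 = True, m16 = False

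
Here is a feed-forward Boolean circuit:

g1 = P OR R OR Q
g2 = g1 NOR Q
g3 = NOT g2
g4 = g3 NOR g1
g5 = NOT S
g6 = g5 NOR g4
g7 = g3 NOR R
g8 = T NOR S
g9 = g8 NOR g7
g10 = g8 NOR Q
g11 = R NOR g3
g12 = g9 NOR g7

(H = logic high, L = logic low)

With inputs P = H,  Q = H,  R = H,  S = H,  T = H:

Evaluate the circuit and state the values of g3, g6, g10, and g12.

g3 = H  g6 = H  g10 = L  g12 = L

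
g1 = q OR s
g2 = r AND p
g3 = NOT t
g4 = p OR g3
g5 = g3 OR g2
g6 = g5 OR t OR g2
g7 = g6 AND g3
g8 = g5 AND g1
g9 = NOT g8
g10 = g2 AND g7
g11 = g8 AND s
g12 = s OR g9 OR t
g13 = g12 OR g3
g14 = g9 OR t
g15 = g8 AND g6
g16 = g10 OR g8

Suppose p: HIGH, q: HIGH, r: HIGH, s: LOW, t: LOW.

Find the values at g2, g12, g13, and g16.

g2 = HIGH, g12 = LOW, g13 = HIGH, g16 = HIGH

g1 = q OR s = HIGH OR LOW = HIGH
g2 = r AND p = HIGH AND HIGH = HIGH
g3 = NOT t = NOT LOW = HIGH
g5 = g3 OR g2 = HIGH OR HIGH = HIGH
g6 = g5 OR t OR g2 = HIGH OR LOW OR HIGH = HIGH
g7 = g6 AND g3 = HIGH AND HIGH = HIGH
g8 = g5 AND g1 = HIGH AND HIGH = HIGH
g9 = NOT g8 = NOT HIGH = LOW
g10 = g2 AND g7 = HIGH AND HIGH = HIGH
g12 = s OR g9 OR t = LOW OR LOW OR LOW = LOW
g13 = g12 OR g3 = LOW OR HIGH = HIGH
g16 = g10 OR g8 = HIGH OR HIGH = HIGH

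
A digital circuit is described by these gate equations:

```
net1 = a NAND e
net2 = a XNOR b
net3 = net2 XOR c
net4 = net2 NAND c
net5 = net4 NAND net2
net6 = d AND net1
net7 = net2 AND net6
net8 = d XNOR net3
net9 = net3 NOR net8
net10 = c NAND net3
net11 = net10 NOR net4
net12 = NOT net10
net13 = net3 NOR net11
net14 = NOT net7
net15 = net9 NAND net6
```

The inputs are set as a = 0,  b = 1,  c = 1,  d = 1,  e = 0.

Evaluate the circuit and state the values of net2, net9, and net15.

net1 = a NAND e = 0 NAND 0 = 1
net2 = a XNOR b = 0 XNOR 1 = 0
net3 = net2 XOR c = 0 XOR 1 = 1
net6 = d AND net1 = 1 AND 1 = 1
net8 = d XNOR net3 = 1 XNOR 1 = 1
net9 = net3 NOR net8 = 1 NOR 1 = 0
net15 = net9 NAND net6 = 0 NAND 1 = 1

net2 = 0, net9 = 0, net15 = 1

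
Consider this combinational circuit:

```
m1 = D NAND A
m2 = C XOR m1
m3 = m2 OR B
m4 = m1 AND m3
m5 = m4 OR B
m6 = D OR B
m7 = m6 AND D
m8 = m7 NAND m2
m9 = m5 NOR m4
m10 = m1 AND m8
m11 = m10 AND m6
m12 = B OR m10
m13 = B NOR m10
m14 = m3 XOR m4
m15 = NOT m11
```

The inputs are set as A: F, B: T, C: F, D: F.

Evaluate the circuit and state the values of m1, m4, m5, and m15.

m1 = T  m4 = T  m5 = T  m15 = F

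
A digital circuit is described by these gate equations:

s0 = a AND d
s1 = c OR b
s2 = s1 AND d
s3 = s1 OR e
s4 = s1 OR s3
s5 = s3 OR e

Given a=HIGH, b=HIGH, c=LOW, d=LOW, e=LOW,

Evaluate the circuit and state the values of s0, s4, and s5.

s0 = a AND d = HIGH AND LOW = LOW
s1 = c OR b = LOW OR HIGH = HIGH
s3 = s1 OR e = HIGH OR LOW = HIGH
s4 = s1 OR s3 = HIGH OR HIGH = HIGH
s5 = s3 OR e = HIGH OR LOW = HIGH

s0 = LOW, s4 = HIGH, s5 = HIGH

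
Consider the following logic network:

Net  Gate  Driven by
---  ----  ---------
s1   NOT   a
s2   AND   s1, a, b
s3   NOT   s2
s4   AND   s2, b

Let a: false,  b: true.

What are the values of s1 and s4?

s1 = NOT a = NOT false = true
s2 = s1 AND a AND b = true AND false AND true = false
s4 = s2 AND b = false AND true = false

s1 = true  s4 = false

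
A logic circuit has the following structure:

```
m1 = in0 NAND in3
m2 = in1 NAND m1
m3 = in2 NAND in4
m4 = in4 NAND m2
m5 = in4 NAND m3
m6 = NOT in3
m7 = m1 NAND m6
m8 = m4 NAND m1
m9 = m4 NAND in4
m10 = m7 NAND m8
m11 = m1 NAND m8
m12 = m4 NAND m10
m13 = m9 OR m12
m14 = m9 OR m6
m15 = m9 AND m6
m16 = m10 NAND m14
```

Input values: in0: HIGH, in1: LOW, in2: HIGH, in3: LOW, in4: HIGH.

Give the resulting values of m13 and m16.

m13 = HIGH; m16 = LOW

m1 = in0 NAND in3 = HIGH NAND LOW = HIGH
m2 = in1 NAND m1 = LOW NAND HIGH = HIGH
m4 = in4 NAND m2 = HIGH NAND HIGH = LOW
m6 = NOT in3 = NOT LOW = HIGH
m7 = m1 NAND m6 = HIGH NAND HIGH = LOW
m8 = m4 NAND m1 = LOW NAND HIGH = HIGH
m9 = m4 NAND in4 = LOW NAND HIGH = HIGH
m10 = m7 NAND m8 = LOW NAND HIGH = HIGH
m12 = m4 NAND m10 = LOW NAND HIGH = HIGH
m13 = m9 OR m12 = HIGH OR HIGH = HIGH
m14 = m9 OR m6 = HIGH OR HIGH = HIGH
m16 = m10 NAND m14 = HIGH NAND HIGH = LOW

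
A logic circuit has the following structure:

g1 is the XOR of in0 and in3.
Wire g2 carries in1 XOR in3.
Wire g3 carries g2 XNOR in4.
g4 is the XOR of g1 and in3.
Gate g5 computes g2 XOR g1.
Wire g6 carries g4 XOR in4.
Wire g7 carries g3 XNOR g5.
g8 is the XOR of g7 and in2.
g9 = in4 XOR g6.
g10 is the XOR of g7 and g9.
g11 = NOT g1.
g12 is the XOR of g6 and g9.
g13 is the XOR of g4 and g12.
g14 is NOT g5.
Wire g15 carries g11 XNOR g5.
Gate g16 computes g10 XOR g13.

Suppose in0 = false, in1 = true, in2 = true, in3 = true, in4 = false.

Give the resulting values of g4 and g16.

g4 = false  g16 = true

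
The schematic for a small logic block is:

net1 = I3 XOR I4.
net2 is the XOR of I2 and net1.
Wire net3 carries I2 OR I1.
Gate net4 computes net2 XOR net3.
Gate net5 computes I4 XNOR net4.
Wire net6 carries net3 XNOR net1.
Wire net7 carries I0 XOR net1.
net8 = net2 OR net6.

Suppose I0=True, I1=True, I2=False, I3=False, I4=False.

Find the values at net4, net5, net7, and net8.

net4 = True; net5 = False; net7 = True; net8 = False

net1 = I3 XOR I4 = False XOR False = False
net2 = I2 XOR net1 = False XOR False = False
net3 = I2 OR I1 = False OR True = True
net4 = net2 XOR net3 = False XOR True = True
net5 = I4 XNOR net4 = False XNOR True = False
net6 = net3 XNOR net1 = True XNOR False = False
net7 = I0 XOR net1 = True XOR False = True
net8 = net2 OR net6 = False OR False = False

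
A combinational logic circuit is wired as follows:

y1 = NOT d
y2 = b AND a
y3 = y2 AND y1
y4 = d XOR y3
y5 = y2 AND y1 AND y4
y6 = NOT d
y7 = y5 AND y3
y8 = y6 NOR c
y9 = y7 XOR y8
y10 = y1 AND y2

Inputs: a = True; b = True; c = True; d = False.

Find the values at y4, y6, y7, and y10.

y4 = True, y6 = True, y7 = True, y10 = True

y1 = NOT d = NOT False = True
y2 = b AND a = True AND True = True
y3 = y2 AND y1 = True AND True = True
y4 = d XOR y3 = False XOR True = True
y5 = y2 AND y1 AND y4 = True AND True AND True = True
y6 = NOT d = NOT False = True
y7 = y5 AND y3 = True AND True = True
y10 = y1 AND y2 = True AND True = True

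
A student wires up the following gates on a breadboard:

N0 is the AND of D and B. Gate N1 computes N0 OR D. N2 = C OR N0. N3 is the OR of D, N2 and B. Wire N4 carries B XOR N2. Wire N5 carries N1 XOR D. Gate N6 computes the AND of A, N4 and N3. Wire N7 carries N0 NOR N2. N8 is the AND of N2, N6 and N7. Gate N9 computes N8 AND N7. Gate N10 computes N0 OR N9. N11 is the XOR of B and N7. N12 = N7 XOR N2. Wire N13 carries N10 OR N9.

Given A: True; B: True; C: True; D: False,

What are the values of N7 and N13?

N7 = False; N13 = False

N0 = D AND B = False AND True = False
N2 = C OR N0 = True OR False = True
N3 = D OR N2 OR B = False OR True OR True = True
N4 = B XOR N2 = True XOR True = False
N6 = A AND N4 AND N3 = True AND False AND True = False
N7 = N0 NOR N2 = False NOR True = False
N8 = N2 AND N6 AND N7 = True AND False AND False = False
N9 = N8 AND N7 = False AND False = False
N10 = N0 OR N9 = False OR False = False
N13 = N10 OR N9 = False OR False = False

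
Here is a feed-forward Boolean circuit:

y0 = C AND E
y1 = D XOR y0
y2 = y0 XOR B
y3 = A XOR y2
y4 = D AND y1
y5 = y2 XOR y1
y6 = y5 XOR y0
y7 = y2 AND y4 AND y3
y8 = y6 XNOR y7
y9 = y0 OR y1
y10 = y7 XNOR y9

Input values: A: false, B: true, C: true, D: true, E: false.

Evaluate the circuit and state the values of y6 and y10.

y6 = false, y10 = true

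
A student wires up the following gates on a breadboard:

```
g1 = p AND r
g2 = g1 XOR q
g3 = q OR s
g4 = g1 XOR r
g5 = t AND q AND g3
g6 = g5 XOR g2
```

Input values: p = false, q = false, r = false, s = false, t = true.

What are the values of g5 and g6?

g5 = false  g6 = false

g1 = p AND r = false AND false = false
g2 = g1 XOR q = false XOR false = false
g3 = q OR s = false OR false = false
g5 = t AND q AND g3 = true AND false AND false = false
g6 = g5 XOR g2 = false XOR false = false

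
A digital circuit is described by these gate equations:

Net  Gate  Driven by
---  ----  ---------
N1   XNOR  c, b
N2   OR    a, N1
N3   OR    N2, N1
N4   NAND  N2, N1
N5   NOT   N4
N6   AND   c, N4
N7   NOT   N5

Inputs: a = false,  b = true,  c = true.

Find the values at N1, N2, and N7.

N1 = true, N2 = true, N7 = false

N1 = c XNOR b = true XNOR true = true
N2 = a OR N1 = false OR true = true
N4 = N2 NAND N1 = true NAND true = false
N5 = NOT N4 = NOT false = true
N7 = NOT N5 = NOT true = false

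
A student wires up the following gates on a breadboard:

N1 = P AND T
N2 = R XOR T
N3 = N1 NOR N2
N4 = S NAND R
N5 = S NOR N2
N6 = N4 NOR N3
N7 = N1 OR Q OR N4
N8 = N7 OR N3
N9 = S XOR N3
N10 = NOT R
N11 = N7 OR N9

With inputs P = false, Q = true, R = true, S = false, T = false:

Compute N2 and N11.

N1 = P AND T = false AND false = false
N2 = R XOR T = true XOR false = true
N3 = N1 NOR N2 = false NOR true = false
N4 = S NAND R = false NAND true = true
N7 = N1 OR Q OR N4 = false OR true OR true = true
N9 = S XOR N3 = false XOR false = false
N11 = N7 OR N9 = true OR false = true

N2 = true, N11 = true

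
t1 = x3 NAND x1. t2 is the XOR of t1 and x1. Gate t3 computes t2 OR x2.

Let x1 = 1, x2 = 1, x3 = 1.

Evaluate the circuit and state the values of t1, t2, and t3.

t1 = 0; t2 = 1; t3 = 1

t1 = x3 NAND x1 = 1 NAND 1 = 0
t2 = t1 XOR x1 = 0 XOR 1 = 1
t3 = t2 OR x2 = 1 OR 1 = 1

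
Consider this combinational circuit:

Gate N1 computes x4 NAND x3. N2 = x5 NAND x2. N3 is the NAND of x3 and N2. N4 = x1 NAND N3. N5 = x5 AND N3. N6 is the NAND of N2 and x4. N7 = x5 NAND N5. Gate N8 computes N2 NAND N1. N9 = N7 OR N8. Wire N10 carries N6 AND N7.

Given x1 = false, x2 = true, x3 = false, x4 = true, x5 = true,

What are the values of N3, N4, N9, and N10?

N3 = true  N4 = true  N9 = true  N10 = false

N1 = x4 NAND x3 = true NAND false = true
N2 = x5 NAND x2 = true NAND true = false
N3 = x3 NAND N2 = false NAND false = true
N4 = x1 NAND N3 = false NAND true = true
N5 = x5 AND N3 = true AND true = true
N6 = N2 NAND x4 = false NAND true = true
N7 = x5 NAND N5 = true NAND true = false
N8 = N2 NAND N1 = false NAND true = true
N9 = N7 OR N8 = false OR true = true
N10 = N6 AND N7 = true AND false = false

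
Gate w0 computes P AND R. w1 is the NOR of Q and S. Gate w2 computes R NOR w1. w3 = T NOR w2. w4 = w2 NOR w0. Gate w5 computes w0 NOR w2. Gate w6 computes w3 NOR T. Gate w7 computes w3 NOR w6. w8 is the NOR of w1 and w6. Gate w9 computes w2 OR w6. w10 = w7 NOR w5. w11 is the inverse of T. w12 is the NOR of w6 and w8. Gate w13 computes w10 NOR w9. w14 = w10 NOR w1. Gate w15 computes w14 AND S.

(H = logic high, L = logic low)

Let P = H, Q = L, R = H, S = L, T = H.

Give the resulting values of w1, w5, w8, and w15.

w0 = P AND R = H AND H = H
w1 = Q NOR S = L NOR L = H
w2 = R NOR w1 = H NOR H = L
w3 = T NOR w2 = H NOR L = L
w5 = w0 NOR w2 = H NOR L = L
w6 = w3 NOR T = L NOR H = L
w7 = w3 NOR w6 = L NOR L = H
w8 = w1 NOR w6 = H NOR L = L
w10 = w7 NOR w5 = H NOR L = L
w14 = w10 NOR w1 = L NOR H = L
w15 = w14 AND S = L AND L = L

w1 = H; w5 = L; w8 = L; w15 = L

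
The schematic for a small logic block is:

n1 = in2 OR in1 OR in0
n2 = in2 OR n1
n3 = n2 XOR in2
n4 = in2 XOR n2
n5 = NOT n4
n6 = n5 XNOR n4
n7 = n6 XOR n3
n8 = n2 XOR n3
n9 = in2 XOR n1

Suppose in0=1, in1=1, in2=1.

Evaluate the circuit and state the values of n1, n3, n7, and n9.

n1 = 1; n3 = 0; n7 = 0; n9 = 0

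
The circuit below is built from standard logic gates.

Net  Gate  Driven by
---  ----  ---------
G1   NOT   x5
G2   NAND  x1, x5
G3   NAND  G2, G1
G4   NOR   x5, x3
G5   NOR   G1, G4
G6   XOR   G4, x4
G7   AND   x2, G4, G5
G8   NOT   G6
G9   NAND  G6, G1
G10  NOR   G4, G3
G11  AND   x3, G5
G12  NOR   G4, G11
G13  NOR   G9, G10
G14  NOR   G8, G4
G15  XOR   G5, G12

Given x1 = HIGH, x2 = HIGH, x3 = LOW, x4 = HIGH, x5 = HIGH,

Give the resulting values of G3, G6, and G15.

G3 = HIGH, G6 = HIGH, G15 = LOW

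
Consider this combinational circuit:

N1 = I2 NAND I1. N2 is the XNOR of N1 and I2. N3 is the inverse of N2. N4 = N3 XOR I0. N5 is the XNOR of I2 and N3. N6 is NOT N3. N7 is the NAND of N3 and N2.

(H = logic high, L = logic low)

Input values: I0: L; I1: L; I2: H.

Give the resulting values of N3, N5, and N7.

N1 = I2 NAND I1 = H NAND L = H
N2 = N1 XNOR I2 = H XNOR H = H
N3 = NOT N2 = NOT H = L
N5 = I2 XNOR N3 = H XNOR L = L
N7 = N3 NAND N2 = L NAND H = H

N3 = L; N5 = L; N7 = H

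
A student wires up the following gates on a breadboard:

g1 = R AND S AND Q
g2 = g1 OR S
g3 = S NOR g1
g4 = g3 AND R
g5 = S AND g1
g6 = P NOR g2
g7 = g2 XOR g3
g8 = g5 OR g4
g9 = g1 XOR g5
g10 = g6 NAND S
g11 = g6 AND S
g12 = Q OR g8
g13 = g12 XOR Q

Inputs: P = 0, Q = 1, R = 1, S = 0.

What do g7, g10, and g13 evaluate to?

g1 = R AND S AND Q = 1 AND 0 AND 1 = 0
g2 = g1 OR S = 0 OR 0 = 0
g3 = S NOR g1 = 0 NOR 0 = 1
g4 = g3 AND R = 1 AND 1 = 1
g5 = S AND g1 = 0 AND 0 = 0
g6 = P NOR g2 = 0 NOR 0 = 1
g7 = g2 XOR g3 = 0 XOR 1 = 1
g8 = g5 OR g4 = 0 OR 1 = 1
g10 = g6 NAND S = 1 NAND 0 = 1
g12 = Q OR g8 = 1 OR 1 = 1
g13 = g12 XOR Q = 1 XOR 1 = 0

g7 = 1, g10 = 1, g13 = 0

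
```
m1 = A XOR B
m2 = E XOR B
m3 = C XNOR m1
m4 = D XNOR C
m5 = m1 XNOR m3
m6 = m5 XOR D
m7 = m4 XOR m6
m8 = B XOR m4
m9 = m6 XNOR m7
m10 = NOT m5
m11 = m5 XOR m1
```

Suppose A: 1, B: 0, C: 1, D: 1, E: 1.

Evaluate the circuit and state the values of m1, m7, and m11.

m1 = 1, m7 = 1, m11 = 0

m1 = A XOR B = 1 XOR 0 = 1
m3 = C XNOR m1 = 1 XNOR 1 = 1
m4 = D XNOR C = 1 XNOR 1 = 1
m5 = m1 XNOR m3 = 1 XNOR 1 = 1
m6 = m5 XOR D = 1 XOR 1 = 0
m7 = m4 XOR m6 = 1 XOR 0 = 1
m11 = m5 XOR m1 = 1 XOR 1 = 0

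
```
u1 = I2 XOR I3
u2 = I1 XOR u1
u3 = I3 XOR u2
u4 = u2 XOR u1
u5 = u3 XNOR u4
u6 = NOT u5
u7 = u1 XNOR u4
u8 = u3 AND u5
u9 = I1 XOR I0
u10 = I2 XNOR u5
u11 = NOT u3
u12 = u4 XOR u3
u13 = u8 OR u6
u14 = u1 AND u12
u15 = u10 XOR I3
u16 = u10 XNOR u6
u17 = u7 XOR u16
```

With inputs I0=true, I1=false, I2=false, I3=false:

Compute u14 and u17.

u14 = false; u17 = false

u1 = I2 XOR I3 = false XOR false = false
u2 = I1 XOR u1 = false XOR false = false
u3 = I3 XOR u2 = false XOR false = false
u4 = u2 XOR u1 = false XOR false = false
u5 = u3 XNOR u4 = false XNOR false = true
u6 = NOT u5 = NOT true = false
u7 = u1 XNOR u4 = false XNOR false = true
u10 = I2 XNOR u5 = false XNOR true = false
u12 = u4 XOR u3 = false XOR false = false
u14 = u1 AND u12 = false AND false = false
u16 = u10 XNOR u6 = false XNOR false = true
u17 = u7 XOR u16 = true XOR true = false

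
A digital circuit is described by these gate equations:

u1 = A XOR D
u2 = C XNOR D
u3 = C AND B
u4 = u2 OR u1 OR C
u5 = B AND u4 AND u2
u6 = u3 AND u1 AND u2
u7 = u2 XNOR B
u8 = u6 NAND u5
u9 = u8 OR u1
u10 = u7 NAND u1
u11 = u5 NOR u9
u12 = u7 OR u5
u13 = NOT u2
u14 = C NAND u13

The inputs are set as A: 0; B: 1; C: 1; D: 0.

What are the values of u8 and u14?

u8 = 1, u14 = 0

u1 = A XOR D = 0 XOR 0 = 0
u2 = C XNOR D = 1 XNOR 0 = 0
u3 = C AND B = 1 AND 1 = 1
u4 = u2 OR u1 OR C = 0 OR 0 OR 1 = 1
u5 = B AND u4 AND u2 = 1 AND 1 AND 0 = 0
u6 = u3 AND u1 AND u2 = 1 AND 0 AND 0 = 0
u8 = u6 NAND u5 = 0 NAND 0 = 1
u13 = NOT u2 = NOT 0 = 1
u14 = C NAND u13 = 1 NAND 1 = 0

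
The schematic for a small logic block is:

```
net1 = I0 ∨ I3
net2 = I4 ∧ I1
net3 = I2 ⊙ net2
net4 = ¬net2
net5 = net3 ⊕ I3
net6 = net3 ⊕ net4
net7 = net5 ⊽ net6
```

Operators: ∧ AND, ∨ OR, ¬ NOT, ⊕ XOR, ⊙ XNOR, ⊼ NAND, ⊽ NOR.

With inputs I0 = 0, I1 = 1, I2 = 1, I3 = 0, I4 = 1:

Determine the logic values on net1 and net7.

net1 = 0, net7 = 0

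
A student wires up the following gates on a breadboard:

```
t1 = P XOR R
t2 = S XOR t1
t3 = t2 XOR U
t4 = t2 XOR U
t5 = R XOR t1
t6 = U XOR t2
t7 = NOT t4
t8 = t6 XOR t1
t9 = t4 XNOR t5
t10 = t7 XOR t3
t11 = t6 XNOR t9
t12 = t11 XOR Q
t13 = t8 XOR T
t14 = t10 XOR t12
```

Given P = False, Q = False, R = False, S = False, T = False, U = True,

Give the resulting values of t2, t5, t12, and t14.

t1 = P XOR R = False XOR False = False
t2 = S XOR t1 = False XOR False = False
t3 = t2 XOR U = False XOR True = True
t4 = t2 XOR U = False XOR True = True
t5 = R XOR t1 = False XOR False = False
t6 = U XOR t2 = True XOR False = True
t7 = NOT t4 = NOT True = False
t9 = t4 XNOR t5 = True XNOR False = False
t10 = t7 XOR t3 = False XOR True = True
t11 = t6 XNOR t9 = True XNOR False = False
t12 = t11 XOR Q = False XOR False = False
t14 = t10 XOR t12 = True XOR False = True

t2 = False; t5 = False; t12 = False; t14 = True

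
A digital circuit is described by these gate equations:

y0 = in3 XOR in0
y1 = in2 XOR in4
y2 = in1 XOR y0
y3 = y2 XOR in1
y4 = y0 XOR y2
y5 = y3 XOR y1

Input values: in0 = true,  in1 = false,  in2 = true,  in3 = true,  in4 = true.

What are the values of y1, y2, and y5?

y1 = false, y2 = false, y5 = false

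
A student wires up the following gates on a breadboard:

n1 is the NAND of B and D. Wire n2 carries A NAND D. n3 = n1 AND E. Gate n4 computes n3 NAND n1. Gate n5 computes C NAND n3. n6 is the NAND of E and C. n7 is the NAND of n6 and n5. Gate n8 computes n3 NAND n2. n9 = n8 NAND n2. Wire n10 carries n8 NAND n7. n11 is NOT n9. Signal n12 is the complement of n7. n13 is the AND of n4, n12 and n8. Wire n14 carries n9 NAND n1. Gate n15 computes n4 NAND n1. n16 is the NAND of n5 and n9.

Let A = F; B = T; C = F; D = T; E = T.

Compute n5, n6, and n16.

n5 = T, n6 = T, n16 = T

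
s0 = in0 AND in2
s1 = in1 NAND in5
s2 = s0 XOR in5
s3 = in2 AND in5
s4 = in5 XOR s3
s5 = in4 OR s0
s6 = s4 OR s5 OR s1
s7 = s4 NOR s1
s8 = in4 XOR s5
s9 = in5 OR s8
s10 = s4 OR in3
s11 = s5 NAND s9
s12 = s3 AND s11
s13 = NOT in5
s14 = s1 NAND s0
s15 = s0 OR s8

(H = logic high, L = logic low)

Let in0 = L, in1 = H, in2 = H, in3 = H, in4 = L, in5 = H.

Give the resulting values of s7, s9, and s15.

s7 = H; s9 = H; s15 = L

s0 = in0 AND in2 = L AND H = L
s1 = in1 NAND in5 = H NAND H = L
s3 = in2 AND in5 = H AND H = H
s4 = in5 XOR s3 = H XOR H = L
s5 = in4 OR s0 = L OR L = L
s7 = s4 NOR s1 = L NOR L = H
s8 = in4 XOR s5 = L XOR L = L
s9 = in5 OR s8 = H OR L = H
s15 = s0 OR s8 = L OR L = L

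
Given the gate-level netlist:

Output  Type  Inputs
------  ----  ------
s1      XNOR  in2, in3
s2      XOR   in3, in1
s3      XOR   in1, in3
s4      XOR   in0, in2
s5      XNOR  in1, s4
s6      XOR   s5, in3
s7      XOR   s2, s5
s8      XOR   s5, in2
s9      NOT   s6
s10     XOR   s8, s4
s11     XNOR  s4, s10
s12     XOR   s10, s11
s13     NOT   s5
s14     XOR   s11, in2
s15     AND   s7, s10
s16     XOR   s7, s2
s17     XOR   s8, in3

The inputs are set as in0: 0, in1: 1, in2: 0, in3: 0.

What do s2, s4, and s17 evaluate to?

s2 = 1  s4 = 0  s17 = 0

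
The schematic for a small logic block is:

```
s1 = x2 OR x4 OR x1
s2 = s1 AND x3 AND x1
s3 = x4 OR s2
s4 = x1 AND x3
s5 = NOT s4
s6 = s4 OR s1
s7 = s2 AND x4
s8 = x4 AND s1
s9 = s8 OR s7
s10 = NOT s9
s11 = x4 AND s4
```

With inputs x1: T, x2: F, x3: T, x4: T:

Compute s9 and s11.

s1 = x2 OR x4 OR x1 = F OR T OR T = T
s2 = s1 AND x3 AND x1 = T AND T AND T = T
s4 = x1 AND x3 = T AND T = T
s7 = s2 AND x4 = T AND T = T
s8 = x4 AND s1 = T AND T = T
s9 = s8 OR s7 = T OR T = T
s11 = x4 AND s4 = T AND T = T

s9 = T; s11 = T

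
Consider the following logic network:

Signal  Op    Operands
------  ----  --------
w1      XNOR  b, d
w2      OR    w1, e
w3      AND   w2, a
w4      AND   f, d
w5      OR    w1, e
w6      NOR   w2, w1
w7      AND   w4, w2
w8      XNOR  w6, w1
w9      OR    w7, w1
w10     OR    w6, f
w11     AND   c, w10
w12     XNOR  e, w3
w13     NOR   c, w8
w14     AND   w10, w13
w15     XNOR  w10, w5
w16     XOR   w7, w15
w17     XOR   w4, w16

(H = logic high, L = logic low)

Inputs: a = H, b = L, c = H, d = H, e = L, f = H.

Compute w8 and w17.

w1 = b XNOR d = L XNOR H = L
w2 = w1 OR e = L OR L = L
w4 = f AND d = H AND H = H
w5 = w1 OR e = L OR L = L
w6 = w2 NOR w1 = L NOR L = H
w7 = w4 AND w2 = H AND L = L
w8 = w6 XNOR w1 = H XNOR L = L
w10 = w6 OR f = H OR H = H
w15 = w10 XNOR w5 = H XNOR L = L
w16 = w7 XOR w15 = L XOR L = L
w17 = w4 XOR w16 = H XOR L = H

w8 = L  w17 = H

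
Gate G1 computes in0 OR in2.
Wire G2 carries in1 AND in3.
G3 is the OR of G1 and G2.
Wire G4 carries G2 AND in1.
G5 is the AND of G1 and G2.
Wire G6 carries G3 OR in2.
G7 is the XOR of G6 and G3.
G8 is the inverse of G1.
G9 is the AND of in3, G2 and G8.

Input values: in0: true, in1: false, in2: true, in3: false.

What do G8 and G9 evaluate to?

G8 = false, G9 = false

G1 = in0 OR in2 = true OR true = true
G2 = in1 AND in3 = false AND false = false
G8 = NOT G1 = NOT true = false
G9 = in3 AND G2 AND G8 = false AND false AND false = false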